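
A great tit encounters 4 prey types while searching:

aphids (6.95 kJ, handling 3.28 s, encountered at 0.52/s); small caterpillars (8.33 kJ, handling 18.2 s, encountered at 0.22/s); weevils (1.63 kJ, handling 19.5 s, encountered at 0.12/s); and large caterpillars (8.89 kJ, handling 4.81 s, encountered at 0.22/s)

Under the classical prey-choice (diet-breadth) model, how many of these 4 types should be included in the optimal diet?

Profitabilities (E/h, kJ/s): aphids 2.12, large caterpillars 1.85, small caterpillars 0.458, weevils 0.0836. Add prey in this order while the next type's profitability exceeds the intake rate on those already taken.
Rate on top 1: 1.336. large caterpillars: 1.85 > 1.336 → include.
Rate on top 2: 1.48. small caterpillars: 0.458 < 1.48 → exclude; stop.
Optimal diet: aphids, large caterpillars — 2 of 4 types.

2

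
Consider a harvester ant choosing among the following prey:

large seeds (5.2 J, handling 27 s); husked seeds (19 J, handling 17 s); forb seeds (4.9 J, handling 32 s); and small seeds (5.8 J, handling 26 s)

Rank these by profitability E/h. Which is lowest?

Profitability E/h (J/s): large seeds = 5.2/27 = 0.193, husked seeds = 19/17 = 1.12, forb seeds = 4.9/32 = 0.153, small seeds = 5.8/26 = 0.223.
Ranked: husked seeds > small seeds > large seeds > forb seeds.

forb seeds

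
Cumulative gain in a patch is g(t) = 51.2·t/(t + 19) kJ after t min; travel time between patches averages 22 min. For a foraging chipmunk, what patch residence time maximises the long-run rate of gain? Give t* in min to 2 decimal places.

20.45 min

Maximise g(t)/(T+t): set derivative to zero → g'(t)(T+t) = g(t).
g'(t) = 51.2·19/(t + 19)². Setting 51.2·19/(t+19)² = 51.2t/[(t+19)(22+t)] gives 19(22+t) = t(t+19), so t² = 19×22 = 418.
t* = √418 = 20.45 min.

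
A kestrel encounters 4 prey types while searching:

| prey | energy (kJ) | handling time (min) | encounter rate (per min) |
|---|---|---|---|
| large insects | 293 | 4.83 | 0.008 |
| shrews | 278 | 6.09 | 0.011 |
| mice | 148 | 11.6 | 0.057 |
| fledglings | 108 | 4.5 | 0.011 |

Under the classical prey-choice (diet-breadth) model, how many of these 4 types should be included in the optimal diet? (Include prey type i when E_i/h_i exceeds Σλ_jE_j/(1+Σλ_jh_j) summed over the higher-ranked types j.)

Profitabilities (E/h, kJ/min): large insects 60.7, shrews 45.6, fledglings 24, mice 12.8. Add prey in this order while the next type's profitability exceeds the intake rate on those already taken.
Rate on top 1: 2.257. shrews: 45.6 > 2.257 → include.
Rate on top 2: 4.886. fledglings: 24 > 4.886 → include.
Rate on top 3: 5.705. mice: 12.8 > 5.705 → include.
Optimal diet: large insects, shrews, fledglings, mice — 4 of 4 types.

4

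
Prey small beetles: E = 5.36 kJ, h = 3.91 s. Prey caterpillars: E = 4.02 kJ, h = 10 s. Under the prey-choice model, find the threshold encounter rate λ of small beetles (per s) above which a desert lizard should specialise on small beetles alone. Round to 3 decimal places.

0.106 per s

Drop caterpillars once their profitability E₂/h₂ falls below the rate achievable on small beetles alone: E₂/h₂ = λE₁/(1 + λh₁).
Solve for λ: λE₁h₂ = E₂(1 + λh₁) → λ(E₁h₂ − E₂h₁) = E₂ → λ = E₂/(E₁h₂ − E₂h₁).
λ = 4.02/(5.36×10 − 4.02×3.91) = 4.02/37.88 = 0.1061 per s.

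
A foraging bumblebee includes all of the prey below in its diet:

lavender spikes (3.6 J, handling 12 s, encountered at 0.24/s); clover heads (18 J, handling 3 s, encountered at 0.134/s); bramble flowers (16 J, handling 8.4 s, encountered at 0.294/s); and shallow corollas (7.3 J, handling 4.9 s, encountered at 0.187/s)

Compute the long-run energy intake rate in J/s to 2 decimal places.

R = Σλ_iE_i / (1 + Σλ_ih_i)
Numerator: 0.24×3.6 + 0.134×18 + 0.294×16 + 0.187×7.3 = 9.345
Denominator: 1 + 0.24×12 + 0.134×3 + 0.294×8.4 + 0.187×4.9 = 7.668
R = 9.345/7.668 = 1.219 J/s

1.22 J/s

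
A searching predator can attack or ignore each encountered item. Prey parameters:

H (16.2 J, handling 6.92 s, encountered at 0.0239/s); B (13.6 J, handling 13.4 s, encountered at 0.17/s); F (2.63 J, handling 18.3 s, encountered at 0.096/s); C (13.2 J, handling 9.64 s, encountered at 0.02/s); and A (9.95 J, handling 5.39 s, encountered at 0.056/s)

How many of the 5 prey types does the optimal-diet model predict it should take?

Profitabilities (E/h, J/s): H 2.34, A 1.85, C 1.37, B 1.01, F 0.144. Add prey in this order while the next type's profitability exceeds the intake rate on those already taken.
Rate on top 1: 0.3322. A: 1.85 > 0.3322 → include.
Rate on top 2: 0.6436. C: 1.37 > 0.6436 → include.
Rate on top 3: 0.7279. B: 1.01 > 0.7279 → include.
Rate on top 4: 0.8939. F: 0.144 < 0.8939 → exclude; stop.
Optimal diet: H, A, C, B — 4 of 5 types.

4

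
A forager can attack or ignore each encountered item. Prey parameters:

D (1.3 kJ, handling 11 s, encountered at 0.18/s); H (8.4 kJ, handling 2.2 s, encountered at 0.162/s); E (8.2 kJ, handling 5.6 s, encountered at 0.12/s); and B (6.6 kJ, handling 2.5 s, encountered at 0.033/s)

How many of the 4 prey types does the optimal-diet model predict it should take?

E/h in descending order: H 3.82, B 2.64, E 1.46, D 0.118 kJ/s. The optimal diet is the largest prefix of this list for which every included type satisfies E_i/h_i > R on the types above it.
Rate on top 1: 1.003. B: 2.64 > 1.003 → include.
Rate on top 2: 1.097. E: 1.46 > 1.097 → include.
Rate on top 3: 1.214. D: 0.118 < 1.214 → exclude; stop.
Optimal diet: H, B, E — 3 of 4 types.

3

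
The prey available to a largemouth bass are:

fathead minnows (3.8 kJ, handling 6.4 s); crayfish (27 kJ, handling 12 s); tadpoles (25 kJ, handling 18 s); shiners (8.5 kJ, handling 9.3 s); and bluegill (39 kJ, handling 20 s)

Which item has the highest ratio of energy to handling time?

In descending order of E/h:
crayfish: 27/12 = 2.25 kJ/s
bluegill: 39/20 = 1.95 kJ/s
tadpoles: 25/18 = 1.39 kJ/s
shiners: 8.5/9.3 = 0.914 kJ/s
fathead minnows: 3.8/6.4 = 0.594 kJ/s

crayfish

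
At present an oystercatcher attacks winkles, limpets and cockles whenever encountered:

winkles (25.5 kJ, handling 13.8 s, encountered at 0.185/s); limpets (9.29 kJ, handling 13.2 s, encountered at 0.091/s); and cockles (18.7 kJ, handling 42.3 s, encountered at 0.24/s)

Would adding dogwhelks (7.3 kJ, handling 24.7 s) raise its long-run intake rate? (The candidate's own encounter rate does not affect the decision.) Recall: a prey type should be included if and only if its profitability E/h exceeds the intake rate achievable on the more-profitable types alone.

Current rate: (0.185×25.5 + 0.091×9.29 + 0.24×18.7)/(1 + 0.185×13.8 + 0.091×13.2 + 0.24×42.3) = 0.6743 kJ/s.
dogwhelks: E/h = 7.3/24.7 = 0.2955 kJ/s.
0.2955 < 0.6743, so adding dogwhelks would lower the average — exclude it.

No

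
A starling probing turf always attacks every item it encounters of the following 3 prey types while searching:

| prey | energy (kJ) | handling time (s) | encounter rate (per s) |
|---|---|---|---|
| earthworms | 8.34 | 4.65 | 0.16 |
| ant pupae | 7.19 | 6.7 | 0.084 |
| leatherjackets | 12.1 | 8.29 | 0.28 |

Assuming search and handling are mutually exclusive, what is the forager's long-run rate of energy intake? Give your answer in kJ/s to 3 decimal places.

1.151 kJ/s

Energy encountered per unit search time: 0.16×8.34 + 0.084×7.19 + 0.28×12.1 = 5.326 kJ/s.
Handling time per unit search time: 0.16×4.65 + 0.084×6.7 + 0.28×8.29 = 3.628.
Rate = 5.326/(1 + 3.628) = 1.151 kJ/s.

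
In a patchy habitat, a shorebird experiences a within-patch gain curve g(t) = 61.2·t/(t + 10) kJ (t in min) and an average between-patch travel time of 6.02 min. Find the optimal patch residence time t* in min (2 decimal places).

Maximise g(t)/(T+t): set derivative to zero → g'(t)(T+t) = g(t).
g'(t) = 61.2·10/(t + 10)². Setting 61.2·10/(t+10)² = 61.2t/[(t+10)(6.02+t)] gives 10(6.02+t) = t(t+10), so t² = 10×6.02 = 60.2.
t* = √60.2 = 7.759 min.

7.76 min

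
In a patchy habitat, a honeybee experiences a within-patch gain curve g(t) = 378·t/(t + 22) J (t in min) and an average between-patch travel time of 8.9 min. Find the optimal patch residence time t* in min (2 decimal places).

Maximise g(t)/(T+t): set derivative to zero → g'(t)(T+t) = g(t).
g'(t) = 378·22/(t + 22)². Setting 378·22/(t+22)² = 378t/[(t+22)(8.9+t)] gives 22(8.9+t) = t(t+22), so t² = 22×8.9 = 195.8.
t* = √195.8 = 13.99 min.

13.99 min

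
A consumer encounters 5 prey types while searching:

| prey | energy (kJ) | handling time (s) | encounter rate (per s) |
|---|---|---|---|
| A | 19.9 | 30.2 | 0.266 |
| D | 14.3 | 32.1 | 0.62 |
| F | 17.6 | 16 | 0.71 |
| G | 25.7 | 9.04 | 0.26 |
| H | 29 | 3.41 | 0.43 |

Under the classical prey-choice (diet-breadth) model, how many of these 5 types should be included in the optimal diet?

1

Profitabilities (E/h, kJ/s): H 8.5, G 2.84, F 1.1, A 0.659, D 0.445. Add prey in this order while the next type's profitability exceeds the intake rate on those already taken.
Rate on top 1: 5.056. G: 2.84 < 5.056 → exclude; stop.
Optimal diet: H — 1 of 5 types.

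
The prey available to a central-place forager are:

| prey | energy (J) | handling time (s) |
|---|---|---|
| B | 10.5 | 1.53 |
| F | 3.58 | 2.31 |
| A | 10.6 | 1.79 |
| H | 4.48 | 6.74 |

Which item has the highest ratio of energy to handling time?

In descending order of E/h:
B: 10.5/1.53 = 6.86 J/s
A: 10.6/1.79 = 5.92 J/s
F: 3.58/2.31 = 1.55 J/s
H: 4.48/6.74 = 0.665 J/s

B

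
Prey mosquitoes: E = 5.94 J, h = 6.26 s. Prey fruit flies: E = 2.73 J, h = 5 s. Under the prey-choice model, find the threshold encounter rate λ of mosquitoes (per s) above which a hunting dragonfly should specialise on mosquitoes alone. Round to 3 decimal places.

0.216 per s

At the threshold, the rate on mosquitoes alone equals the profitability of fruit flies: λ·5.94/(1 + λ·6.26) = 2.73/5 = 0.546.
Rearranging, λ(5.94 − 0.546×6.26) = 0.546, so λ = 0.546/2.522 = 0.2165 per s.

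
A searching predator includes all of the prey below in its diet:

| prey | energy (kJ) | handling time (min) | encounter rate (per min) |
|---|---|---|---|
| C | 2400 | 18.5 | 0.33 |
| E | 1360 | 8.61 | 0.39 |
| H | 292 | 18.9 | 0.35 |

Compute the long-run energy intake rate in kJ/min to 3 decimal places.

R = Σλ_iE_i / (1 + Σλ_ih_i)
Numerator: 0.33×2400 + 0.39×1360 + 0.35×292 = 1425
Denominator: 1 + 0.33×18.5 + 0.39×8.61 + 0.35×18.9 = 17.08
R = 1425/17.08 = 83.42 kJ/min

83.418 kJ/min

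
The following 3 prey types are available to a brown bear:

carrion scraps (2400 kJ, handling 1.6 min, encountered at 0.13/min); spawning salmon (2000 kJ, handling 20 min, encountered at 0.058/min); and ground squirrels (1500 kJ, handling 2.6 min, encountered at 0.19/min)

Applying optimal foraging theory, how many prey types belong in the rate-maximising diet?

2

E/h in descending order: carrion scraps 1.5e+03, ground squirrels 577, spawning salmon 100 kJ/min. The optimal diet is the largest prefix of this list for which every included type satisfies E_i/h_i > R on the types above it.
Rate on top 1: 258.3. ground squirrels: 577 > 258.3 → include.
Rate on top 2: 350.8. spawning salmon: 100 < 350.8 → exclude; stop.
Optimal diet: carrion scraps, ground squirrels — 2 of 3 types.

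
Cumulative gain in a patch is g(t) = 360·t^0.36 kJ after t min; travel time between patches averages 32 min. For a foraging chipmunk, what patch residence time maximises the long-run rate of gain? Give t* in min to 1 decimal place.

By the marginal value theorem, leave when the instantaneous gain rate g'(t) equals the habitat-wide average g(t)/(T + t).
g'(t) = 0.36·360·t^-0.64. Setting 0.36·360·t^-0.64 = 360·t^0.36/(32+t) gives 0.36(32+t) = t, so 0.64·t = 0.36×32.
t* = 0.36×32/0.64 = 18 min.

18.0 min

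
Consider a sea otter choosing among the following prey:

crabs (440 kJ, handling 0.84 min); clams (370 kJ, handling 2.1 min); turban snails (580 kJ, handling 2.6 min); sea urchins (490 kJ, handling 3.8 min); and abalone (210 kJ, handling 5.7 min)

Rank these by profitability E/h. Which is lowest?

In descending order of E/h:
crabs: 440/0.84 = 524 kJ/min
turban snails: 580/2.6 = 223 kJ/min
clams: 370/2.1 = 176 kJ/min
sea urchins: 490/3.8 = 129 kJ/min
abalone: 210/5.7 = 36.8 kJ/min

abalone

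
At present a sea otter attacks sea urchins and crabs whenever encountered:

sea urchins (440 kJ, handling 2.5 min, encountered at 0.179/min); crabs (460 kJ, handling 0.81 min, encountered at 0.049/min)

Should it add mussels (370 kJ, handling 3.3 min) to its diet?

Yes

Current rate: (0.179×440 + 0.049×460)/(1 + 0.179×2.5 + 0.049×0.81) = 68.12 kJ/min.
mussels: E/h = 370/3.3 = 112.1 kJ/min.
Since 112.1 > R, including mussels increases the long-run rate.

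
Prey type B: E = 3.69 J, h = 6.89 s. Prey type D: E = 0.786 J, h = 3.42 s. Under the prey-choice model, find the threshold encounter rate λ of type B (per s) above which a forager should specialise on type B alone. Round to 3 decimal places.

At the threshold, the rate on type B alone equals the profitability of type D: λ·3.69/(1 + λ·6.89) = 0.786/3.42 = 0.2298.
Rearranging, λ(3.69 − 0.2298×6.89) = 0.2298, so λ = 0.2298/2.107 = 0.1091 per s.

0.109 per s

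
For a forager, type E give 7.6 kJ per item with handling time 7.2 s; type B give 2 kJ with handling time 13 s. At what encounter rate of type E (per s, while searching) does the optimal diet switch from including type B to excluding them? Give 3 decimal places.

0.024 per s

The zero-one rule: include type B iff E₂/h₂ > λE₁/(1+λh₁). Equality gives the switch point.
λE₁h₂ = E₂ + λE₂h₁ ⇒ λ = E₂/(E₁h₂ − E₂h₁) = 2/(98.8 − 14.4) = 0.0237 per s.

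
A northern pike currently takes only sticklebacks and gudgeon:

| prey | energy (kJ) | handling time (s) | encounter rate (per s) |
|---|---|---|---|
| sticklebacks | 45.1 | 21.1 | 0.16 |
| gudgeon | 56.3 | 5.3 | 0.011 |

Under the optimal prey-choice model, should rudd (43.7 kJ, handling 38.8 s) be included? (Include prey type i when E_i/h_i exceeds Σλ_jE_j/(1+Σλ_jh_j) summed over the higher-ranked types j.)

No

On sticklebacks and gudgeon alone, R = ΣλE/(1+Σλh) = 7.835/4.434 = 1.767 kJ/s.
Profitability of rudd: 43.7/38.8 = 1.126 kJ/s.
Since 1.126 < R, time spent handling rudd is better spent searching.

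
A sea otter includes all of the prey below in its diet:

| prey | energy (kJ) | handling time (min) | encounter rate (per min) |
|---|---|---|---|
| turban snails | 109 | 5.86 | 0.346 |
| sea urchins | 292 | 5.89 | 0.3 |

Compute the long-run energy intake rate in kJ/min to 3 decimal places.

Energy encountered per unit search time: 0.346×109 + 0.3×292 = 125.3 kJ/min.
Handling time per unit search time: 0.346×5.86 + 0.3×5.89 = 3.795.
Rate = 125.3/(1 + 3.795) = 26.14 kJ/min.

26.137 kJ/min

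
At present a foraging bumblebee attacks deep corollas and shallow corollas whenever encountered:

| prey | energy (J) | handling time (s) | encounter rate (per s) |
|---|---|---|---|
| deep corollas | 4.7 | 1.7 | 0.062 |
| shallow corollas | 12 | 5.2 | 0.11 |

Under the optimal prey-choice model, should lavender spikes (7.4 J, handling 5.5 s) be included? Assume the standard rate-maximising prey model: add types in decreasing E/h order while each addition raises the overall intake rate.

Yes

Intake rate on the current diet: R = (0.062×4.7 + 0.11×12) / (1 + 0.062×1.7 + 0.11×5.2) = 1.611/1.677 = 0.9607 J/s.
lavender spikes: E/h = 7.4/5.5 = 1.345 J/s.
Since 1.345 > R, including lavender spikes increases the long-run rate.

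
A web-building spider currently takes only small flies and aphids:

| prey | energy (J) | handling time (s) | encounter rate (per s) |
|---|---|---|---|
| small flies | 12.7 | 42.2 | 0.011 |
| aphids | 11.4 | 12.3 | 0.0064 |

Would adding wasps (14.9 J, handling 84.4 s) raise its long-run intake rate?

Intake rate on the current diet: R = (0.011×12.7 + 0.0064×11.4) / (1 + 0.011×42.2 + 0.0064×12.3) = 0.2127/1.543 = 0.1378 J/s.
Profitability of wasps: 14.9/84.4 = 0.1765 J/s.
Since 0.1765 > R, including wasps increases the long-run rate.

Yes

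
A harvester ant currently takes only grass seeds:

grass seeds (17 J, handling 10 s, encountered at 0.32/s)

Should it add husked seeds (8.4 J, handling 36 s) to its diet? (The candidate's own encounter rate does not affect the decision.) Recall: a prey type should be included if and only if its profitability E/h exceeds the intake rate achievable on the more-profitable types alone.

Current rate: (0.32×17)/(1 + 0.32×10) = 1.295 J/s.
husked seeds: E/h = 8.4/36 = 0.2333 J/s.
Since 0.2333 < R, time spent handling husked seeds is better spent searching.

No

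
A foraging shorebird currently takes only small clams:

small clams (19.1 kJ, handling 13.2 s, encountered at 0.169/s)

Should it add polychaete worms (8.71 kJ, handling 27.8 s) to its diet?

No

Intake rate on the current diet: R = (0.169×19.1) / (1 + 0.169×13.2) = 3.228/3.231 = 0.9991 kJ/s.
polychaete worms: E/h = 8.71/27.8 = 0.3133 kJ/s.
Since 0.3133 < R, time spent handling polychaete worms is better spent searching.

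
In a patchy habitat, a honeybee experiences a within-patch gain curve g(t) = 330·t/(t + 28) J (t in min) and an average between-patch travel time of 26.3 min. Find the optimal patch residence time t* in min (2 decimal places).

27.14 min

Maximise g(t)/(T+t): set derivative to zero → g'(t)(T+t) = g(t).
g'(t) = 330·28/(t + 28)². Setting 330·28/(t+28)² = 330t/[(t+28)(26.3+t)] gives 28(26.3+t) = t(t+28), so t² = 28×26.3 = 736.4.
t* = √736.4 = 27.14 min.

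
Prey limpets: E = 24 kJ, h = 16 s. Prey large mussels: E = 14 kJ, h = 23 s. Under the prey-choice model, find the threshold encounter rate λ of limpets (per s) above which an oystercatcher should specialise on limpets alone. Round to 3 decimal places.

Drop large mussels once their profitability E₂/h₂ falls below the rate achievable on limpets alone: E₂/h₂ = λE₁/(1 + λh₁).
Solve for λ: λE₁h₂ = E₂(1 + λh₁) → λ(E₁h₂ − E₂h₁) = E₂ → λ = E₂/(E₁h₂ − E₂h₁).
λ = 14/(24×23 − 14×16) = 14/328 = 0.04268 per s.

0.043 per s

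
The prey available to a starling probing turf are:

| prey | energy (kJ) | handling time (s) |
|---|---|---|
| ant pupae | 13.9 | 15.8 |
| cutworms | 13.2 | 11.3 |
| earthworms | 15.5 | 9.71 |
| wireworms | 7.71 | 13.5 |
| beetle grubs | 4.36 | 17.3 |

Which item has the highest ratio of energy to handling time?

Profitability E/h (kJ/s): ant pupae = 13.9/15.8 = 0.88, cutworms = 13.2/11.3 = 1.17, earthworms = 15.5/9.71 = 1.6, wireworms = 7.71/13.5 = 0.571, beetle grubs = 4.36/17.3 = 0.252.
Ranked: earthworms > cutworms > ant pupae > wireworms > beetle grubs.

earthworms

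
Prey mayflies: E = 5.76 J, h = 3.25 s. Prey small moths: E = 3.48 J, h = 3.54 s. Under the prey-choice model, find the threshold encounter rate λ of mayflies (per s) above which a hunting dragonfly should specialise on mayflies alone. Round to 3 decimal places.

0.383 per s

The zero-one rule: include small moths iff E₂/h₂ > λE₁/(1+λh₁). Equality gives the switch point.
λE₁h₂ = E₂ + λE₂h₁ ⇒ λ = E₂/(E₁h₂ − E₂h₁) = 3.48/(20.39 − 11.31) = 0.3832 per s.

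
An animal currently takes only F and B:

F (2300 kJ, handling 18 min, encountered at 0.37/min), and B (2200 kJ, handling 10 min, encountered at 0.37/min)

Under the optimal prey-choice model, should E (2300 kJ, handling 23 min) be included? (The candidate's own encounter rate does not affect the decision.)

Current rate: (0.37×2300 + 0.37×2200)/(1 + 0.37×18 + 0.37×10) = 146.6 kJ/min.
E: E/h = 2300/23 = 100 kJ/min.
100 < 146.6, so adding E would lower the average — exclude it.

No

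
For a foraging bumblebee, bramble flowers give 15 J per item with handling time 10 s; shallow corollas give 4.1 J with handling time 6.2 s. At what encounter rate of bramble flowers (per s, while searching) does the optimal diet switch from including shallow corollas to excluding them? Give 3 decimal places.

0.079 per s

The zero-one rule: include shallow corollas iff E₂/h₂ > λE₁/(1+λh₁). Equality gives the switch point.
λE₁h₂ = E₂ + λE₂h₁ ⇒ λ = E₂/(E₁h₂ − E₂h₁) = 4.1/(93 − 41) = 0.07885 per s.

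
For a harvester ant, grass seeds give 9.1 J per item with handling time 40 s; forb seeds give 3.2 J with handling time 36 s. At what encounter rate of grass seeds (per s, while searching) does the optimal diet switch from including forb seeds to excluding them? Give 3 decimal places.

The zero-one rule: include forb seeds iff E₂/h₂ > λE₁/(1+λh₁). Equality gives the switch point.
λE₁h₂ = E₂ + λE₂h₁ ⇒ λ = E₂/(E₁h₂ − E₂h₁) = 3.2/(327.6 − 128) = 0.01603 per s.

0.016 per s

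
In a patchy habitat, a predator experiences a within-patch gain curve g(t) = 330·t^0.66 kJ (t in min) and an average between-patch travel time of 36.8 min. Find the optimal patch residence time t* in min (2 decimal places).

71.44 min

Optimal t* satisfies g'(t*) = g(t*)/(T + t*).
g'(t) = 0.66·330·t^-0.34. Setting 0.66·330·t^-0.34 = 330·t^0.66/(36.8+t) gives 0.66(36.8+t) = t, so 0.34·t = 0.66×36.8.
t* = 0.66×36.8/0.34 = 71.44 min.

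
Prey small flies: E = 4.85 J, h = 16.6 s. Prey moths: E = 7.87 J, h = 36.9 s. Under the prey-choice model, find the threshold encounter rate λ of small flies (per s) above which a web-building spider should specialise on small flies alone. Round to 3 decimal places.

0.163 per s

The zero-one rule: include moths iff E₂/h₂ > λE₁/(1+λh₁). Equality gives the switch point.
λE₁h₂ = E₂ + λE₂h₁ ⇒ λ = E₂/(E₁h₂ − E₂h₁) = 7.87/(179 − 130.6) = 0.1629 per s.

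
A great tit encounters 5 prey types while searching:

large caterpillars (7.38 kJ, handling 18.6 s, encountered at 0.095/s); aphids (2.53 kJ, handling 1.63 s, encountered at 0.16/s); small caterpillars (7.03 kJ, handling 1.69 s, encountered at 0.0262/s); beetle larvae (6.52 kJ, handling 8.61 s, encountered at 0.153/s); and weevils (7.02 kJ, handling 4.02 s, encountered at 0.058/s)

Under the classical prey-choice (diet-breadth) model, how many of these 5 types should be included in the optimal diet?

4

Profitabilities (E/h, kJ/s): small caterpillars 4.16, weevils 1.75, aphids 1.55, beetle larvae 0.757, large caterpillars 0.397. Add prey in this order while the next type's profitability exceeds the intake rate on those already taken.
Rate on top 1: 0.1764. weevils: 1.75 > 0.1764 → include.
Rate on top 2: 0.4629. aphids: 1.55 > 0.4629 → include.
Rate on top 3: 0.6476. beetle larvae: 0.757 > 0.6476 → include.
Rate on top 4: 0.6982. large caterpillars: 0.397 < 0.6982 → exclude; stop.
Optimal diet: small caterpillars, weevils, aphids, beetle larvae — 4 of 5 types.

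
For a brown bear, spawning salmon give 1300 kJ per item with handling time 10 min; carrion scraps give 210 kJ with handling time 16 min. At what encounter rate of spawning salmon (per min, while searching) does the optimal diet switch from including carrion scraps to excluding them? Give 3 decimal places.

At the threshold, the rate on spawning salmon alone equals the profitability of carrion scraps: λ·1300/(1 + λ·10) = 210/16 = 13.12.
Rearranging, λ(1300 − 13.12×10) = 13.12, so λ = 13.12/1169 = 0.01123 per min.

0.011 per min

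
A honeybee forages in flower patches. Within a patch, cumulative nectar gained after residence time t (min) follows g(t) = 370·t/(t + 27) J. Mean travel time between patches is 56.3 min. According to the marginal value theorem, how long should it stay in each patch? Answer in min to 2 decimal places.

Maximise g(t)/(T+t): set derivative to zero → g'(t)(T+t) = g(t).
g'(t) = 370·27/(t + 27)². Setting 370·27/(t+27)² = 370t/[(t+27)(56.3+t)] gives 27(56.3+t) = t(t+27), so t² = 27×56.3 = 1520.
t* = √1520 = 38.99 min.

38.99 min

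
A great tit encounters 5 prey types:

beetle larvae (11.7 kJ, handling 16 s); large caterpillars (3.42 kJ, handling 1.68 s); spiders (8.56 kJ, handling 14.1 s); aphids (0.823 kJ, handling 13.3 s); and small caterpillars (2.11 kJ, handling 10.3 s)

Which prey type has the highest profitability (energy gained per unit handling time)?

large caterpillars

Profitability E/h (kJ/s): beetle larvae = 11.7/16 = 0.731, large caterpillars = 3.42/1.68 = 2.04, spiders = 8.56/14.1 = 0.607, aphids = 0.823/13.3 = 0.0619, small caterpillars = 2.11/10.3 = 0.205.
Ranked: large caterpillars > beetle larvae > spiders > small caterpillars > aphids.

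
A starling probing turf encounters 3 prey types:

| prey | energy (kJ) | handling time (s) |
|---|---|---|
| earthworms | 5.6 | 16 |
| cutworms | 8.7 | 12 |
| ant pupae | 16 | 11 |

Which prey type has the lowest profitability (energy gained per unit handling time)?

earthworms

In descending order of E/h:
ant pupae: 16/11 = 1.45 kJ/s
cutworms: 8.7/12 = 0.725 kJ/s
earthworms: 5.6/16 = 0.35 kJ/s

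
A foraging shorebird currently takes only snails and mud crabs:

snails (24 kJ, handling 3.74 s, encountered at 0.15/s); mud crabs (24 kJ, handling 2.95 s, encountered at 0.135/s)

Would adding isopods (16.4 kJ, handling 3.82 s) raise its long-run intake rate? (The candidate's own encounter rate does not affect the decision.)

Yes

On snails and mud crabs alone, R = ΣλE/(1+Σλh) = 6.84/1.959 = 3.491 kJ/s.
Profitability of isopods: 16.4/3.82 = 4.293 kJ/s.
4.293 > 3.491, so adding isopods raises the average — include it.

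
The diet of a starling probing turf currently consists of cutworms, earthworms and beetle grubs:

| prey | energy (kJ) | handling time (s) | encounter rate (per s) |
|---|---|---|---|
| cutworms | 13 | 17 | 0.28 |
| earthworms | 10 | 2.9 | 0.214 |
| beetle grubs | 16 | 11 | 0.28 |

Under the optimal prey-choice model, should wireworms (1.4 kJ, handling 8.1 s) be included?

Intake rate on the current diet: R = (0.28×13 + 0.214×10 + 0.28×16) / (1 + 0.28×17 + 0.214×2.9 + 0.28×11) = 10.26/9.461 = 1.084 kJ/s.
wireworms: E/h = 1.4/8.1 = 0.1728 kJ/s.
Since 0.1728 < R, time spent handling wireworms is better spent searching.

No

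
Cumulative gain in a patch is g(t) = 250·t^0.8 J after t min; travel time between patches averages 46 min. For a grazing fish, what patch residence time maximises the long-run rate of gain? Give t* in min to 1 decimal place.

184.0 min

Maximise g(t)/(T+t): set derivative to zero → g'(t)(T+t) = g(t).
g'(t) = 0.8·250·t^-0.2. Setting 0.8·250·t^-0.2 = 250·t^0.8/(46+t) gives 0.8(46+t) = t, so 0.20·t = 0.8×46.
t* = 0.8×46/0.20 = 184 min.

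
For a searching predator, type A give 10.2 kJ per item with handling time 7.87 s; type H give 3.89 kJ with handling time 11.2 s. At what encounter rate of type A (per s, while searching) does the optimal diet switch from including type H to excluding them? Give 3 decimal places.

Drop type H once their profitability E₂/h₂ falls below the rate achievable on type A alone: E₂/h₂ = λE₁/(1 + λh₁).
Solve for λ: λE₁h₂ = E₂(1 + λh₁) → λ(E₁h₂ − E₂h₁) = E₂ → λ = E₂/(E₁h₂ − E₂h₁).
λ = 3.89/(10.2×11.2 − 3.89×7.87) = 3.89/83.63 = 0.04652 per s.

0.047 per s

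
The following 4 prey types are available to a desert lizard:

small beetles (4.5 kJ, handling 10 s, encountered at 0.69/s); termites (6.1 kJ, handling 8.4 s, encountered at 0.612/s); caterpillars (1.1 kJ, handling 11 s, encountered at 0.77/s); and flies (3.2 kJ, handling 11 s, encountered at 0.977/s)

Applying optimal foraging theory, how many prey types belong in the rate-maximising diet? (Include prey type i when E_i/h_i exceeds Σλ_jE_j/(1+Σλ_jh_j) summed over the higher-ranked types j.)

E/h in descending order: termites 0.726, small beetles 0.45, flies 0.291, caterpillars 0.1 kJ/s. The optimal diet is the largest prefix of this list for which every included type satisfies E_i/h_i > R on the types above it.
Rate on top 1: 0.6079. small beetles: 0.45 < 0.6079 → exclude; stop.
Optimal diet: termites — 1 of 4 types.

1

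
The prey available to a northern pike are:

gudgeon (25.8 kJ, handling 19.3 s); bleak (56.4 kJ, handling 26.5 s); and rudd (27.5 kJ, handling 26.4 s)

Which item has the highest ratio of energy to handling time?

Profitability E/h (kJ/s): gudgeon = 25.8/19.3 = 1.34, bleak = 56.4/26.5 = 2.13, rudd = 27.5/26.4 = 1.04.
Ranked: bleak > gudgeon > rudd.

bleak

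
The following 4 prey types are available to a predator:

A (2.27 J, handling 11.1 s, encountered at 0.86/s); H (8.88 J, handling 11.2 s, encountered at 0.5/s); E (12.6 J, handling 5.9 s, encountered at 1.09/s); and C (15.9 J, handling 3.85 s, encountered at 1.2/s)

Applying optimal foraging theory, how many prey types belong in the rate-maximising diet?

Rank by E/h (J/s): C 4.13, E 2.14, H 0.793, A 0.205. Include each in turn until the next type's E/h falls below the running intake rate.
Rate on top 1: 3.395. E: 2.14 < 3.395 → exclude; stop.
Optimal diet: C — 1 of 4 types.

1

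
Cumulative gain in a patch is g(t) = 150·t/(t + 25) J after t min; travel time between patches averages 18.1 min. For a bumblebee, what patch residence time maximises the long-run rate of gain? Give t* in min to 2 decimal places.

By the marginal value theorem, leave when the instantaneous gain rate g'(t) equals the habitat-wide average g(t)/(T + t).
g'(t) = 150·25/(t + 25)². Setting 150·25/(t+25)² = 150t/[(t+25)(18.1+t)] gives 25(18.1+t) = t(t+25), so t² = 25×18.1 = 452.5.
t* = √452.5 = 21.27 min.

21.27 min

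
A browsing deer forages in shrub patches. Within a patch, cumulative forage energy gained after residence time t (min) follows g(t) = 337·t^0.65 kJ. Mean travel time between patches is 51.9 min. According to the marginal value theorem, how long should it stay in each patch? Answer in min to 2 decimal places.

96.39 min

Maximise g(t)/(T+t): set derivative to zero → g'(t)(T+t) = g(t).
g'(t) = 0.65·337·t^-0.35. Setting 0.65·337·t^-0.35 = 337·t^0.65/(51.9+t) gives 0.65(51.9+t) = t, so 0.35·t = 0.65×51.9.
t* = 0.65×51.9/0.35 = 96.39 min.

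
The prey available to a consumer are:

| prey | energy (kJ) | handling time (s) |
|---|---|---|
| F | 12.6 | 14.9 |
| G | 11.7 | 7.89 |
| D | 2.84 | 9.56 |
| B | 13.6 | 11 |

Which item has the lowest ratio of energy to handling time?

D

In descending order of E/h:
G: 11.7/7.89 = 1.48 kJ/s
B: 13.6/11 = 1.24 kJ/s
F: 12.6/14.9 = 0.846 kJ/s
D: 2.84/9.56 = 0.297 kJ/s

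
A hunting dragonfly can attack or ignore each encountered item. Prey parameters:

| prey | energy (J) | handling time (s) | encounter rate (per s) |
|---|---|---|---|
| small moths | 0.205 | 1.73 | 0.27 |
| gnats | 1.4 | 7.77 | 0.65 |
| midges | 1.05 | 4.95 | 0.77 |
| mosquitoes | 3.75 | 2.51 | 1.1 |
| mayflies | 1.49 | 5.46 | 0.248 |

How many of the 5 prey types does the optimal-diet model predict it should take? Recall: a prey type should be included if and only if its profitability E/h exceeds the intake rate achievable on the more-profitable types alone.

1

E/h in descending order: mosquitoes 1.49, mayflies 0.273, midges 0.212, gnats 0.18, small moths 0.118 J/s. The optimal diet is the largest prefix of this list for which every included type satisfies E_i/h_i > R on the types above it.
Rate on top 1: 1.097. mayflies: 0.273 < 1.097 → exclude; stop.
Optimal diet: mosquitoes — 1 of 5 types.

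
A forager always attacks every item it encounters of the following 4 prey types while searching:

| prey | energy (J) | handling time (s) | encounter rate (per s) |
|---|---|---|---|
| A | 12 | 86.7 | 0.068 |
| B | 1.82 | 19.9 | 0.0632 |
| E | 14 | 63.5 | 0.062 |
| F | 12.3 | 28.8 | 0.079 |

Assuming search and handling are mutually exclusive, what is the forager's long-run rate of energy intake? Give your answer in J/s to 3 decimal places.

Energy encountered per unit search time: 0.068×12 + 0.0632×1.82 + 0.062×14 + 0.079×12.3 = 2.771 J/s.
Handling time per unit search time: 0.068×86.7 + 0.0632×19.9 + 0.062×63.5 + 0.079×28.8 = 13.37.
Rate = 2.771/(1 + 13.37) = 0.1929 J/s.

0.193 J/s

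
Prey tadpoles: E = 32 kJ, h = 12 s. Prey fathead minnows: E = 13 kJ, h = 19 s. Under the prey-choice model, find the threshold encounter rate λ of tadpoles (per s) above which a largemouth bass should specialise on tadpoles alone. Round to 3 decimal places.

0.029 per s

Drop fathead minnows once their profitability E₂/h₂ falls below the rate achievable on tadpoles alone: E₂/h₂ = λE₁/(1 + λh₁).
Solve for λ: λE₁h₂ = E₂(1 + λh₁) → λ(E₁h₂ − E₂h₁) = E₂ → λ = E₂/(E₁h₂ − E₂h₁).
λ = 13/(32×19 − 13×12) = 13/452 = 0.02876 per s.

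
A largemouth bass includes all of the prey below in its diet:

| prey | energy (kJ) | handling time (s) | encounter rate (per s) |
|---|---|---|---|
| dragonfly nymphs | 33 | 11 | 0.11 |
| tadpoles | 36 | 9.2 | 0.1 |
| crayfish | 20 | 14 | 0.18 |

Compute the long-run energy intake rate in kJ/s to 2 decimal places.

R = (0.11×33 + 0.1×36 + 0.18×20) / (1 + 0.11×11 + 0.1×9.2 + 0.18×14) = 10.83/5.65 = 1.917 kJ/s.

1.92 kJ/s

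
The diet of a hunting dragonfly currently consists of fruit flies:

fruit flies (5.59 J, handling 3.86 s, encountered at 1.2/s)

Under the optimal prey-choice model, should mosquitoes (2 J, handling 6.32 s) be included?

Current rate: (1.2×5.59)/(1 + 1.2×3.86) = 1.191 J/s.
mosquitoes: E/h = 2/6.32 = 0.3165 J/s.
Since 0.3165 < R, time spent handling mosquitoes is better spent searching.

No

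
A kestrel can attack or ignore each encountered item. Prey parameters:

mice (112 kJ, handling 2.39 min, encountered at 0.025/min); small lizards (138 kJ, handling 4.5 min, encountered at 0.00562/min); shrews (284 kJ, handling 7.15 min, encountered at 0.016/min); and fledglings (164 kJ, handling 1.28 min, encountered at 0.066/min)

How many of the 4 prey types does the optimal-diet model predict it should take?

Profitabilities (E/h, kJ/min): fledglings 128, mice 46.9, shrews 39.7, small lizards 30.7. Add prey in this order while the next type's profitability exceeds the intake rate on those already taken.
Rate on top 1: 9.981. mice: 46.9 > 9.981 → include.
Rate on top 2: 11.91. shrews: 39.7 > 11.91 → include.
Rate on top 3: 14.43. small lizards: 30.7 > 14.43 → include.
Optimal diet: fledglings, mice, shrews, small lizards — 4 of 4 types.

4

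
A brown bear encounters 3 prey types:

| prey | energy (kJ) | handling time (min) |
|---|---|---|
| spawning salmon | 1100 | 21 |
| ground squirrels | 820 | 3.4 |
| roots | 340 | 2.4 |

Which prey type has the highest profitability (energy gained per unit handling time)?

In descending order of E/h:
ground squirrels: 820/3.4 = 241 kJ/min
roots: 340/2.4 = 142 kJ/min
spawning salmon: 1100/21 = 52.4 kJ/min

ground squirrels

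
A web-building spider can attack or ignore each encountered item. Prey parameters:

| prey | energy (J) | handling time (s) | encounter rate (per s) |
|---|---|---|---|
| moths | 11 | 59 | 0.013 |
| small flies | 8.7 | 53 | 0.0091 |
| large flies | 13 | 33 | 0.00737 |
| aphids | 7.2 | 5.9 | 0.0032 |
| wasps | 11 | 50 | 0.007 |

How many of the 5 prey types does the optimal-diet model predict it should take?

5

Profitabilities (E/h, J/s): aphids 1.22, large flies 0.394, wasps 0.22, moths 0.186, small flies 0.164. Add prey in this order while the next type's profitability exceeds the intake rate on those already taken.
Rate on top 1: 0.02261. large flies: 0.394 > 0.02261 → include.
Rate on top 2: 0.09417. wasps: 0.22 > 0.09417 → include.
Rate on top 3: 0.1215. moths: 0.186 > 0.1215 → include.
Rate on top 4: 0.1424. small flies: 0.164 > 0.1424 → include.
Optimal diet: aphids, large flies, wasps, moths, small flies — 5 of 5 types.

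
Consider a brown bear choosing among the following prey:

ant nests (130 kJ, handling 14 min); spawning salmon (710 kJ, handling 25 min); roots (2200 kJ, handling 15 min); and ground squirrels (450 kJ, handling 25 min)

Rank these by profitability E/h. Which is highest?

roots

In descending order of E/h:
roots: 2200/15 = 147 kJ/min
spawning salmon: 710/25 = 28.4 kJ/min
ground squirrels: 450/25 = 18 kJ/min
ant nests: 130/14 = 9.29 kJ/min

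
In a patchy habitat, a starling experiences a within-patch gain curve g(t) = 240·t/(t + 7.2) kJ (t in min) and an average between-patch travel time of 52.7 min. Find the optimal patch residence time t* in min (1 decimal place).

Maximise g(t)/(T+t): set derivative to zero → g'(t)(T+t) = g(t).
g'(t) = 240·7.2/(t + 7.2)². Setting 240·7.2/(t+7.2)² = 240t/[(t+7.2)(52.7+t)] gives 7.2(52.7+t) = t(t+7.2), so t² = 7.2×52.7 = 379.4.
t* = √379.4 = 19.48 min.

19.5 min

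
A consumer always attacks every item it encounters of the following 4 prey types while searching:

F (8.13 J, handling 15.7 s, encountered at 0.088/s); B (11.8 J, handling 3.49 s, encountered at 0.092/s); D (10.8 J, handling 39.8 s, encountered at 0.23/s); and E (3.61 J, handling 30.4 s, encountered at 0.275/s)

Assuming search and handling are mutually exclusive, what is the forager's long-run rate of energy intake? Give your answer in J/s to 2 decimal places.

R = Σλ_iE_i / (1 + Σλ_ih_i)
Numerator: 0.088×8.13 + 0.092×11.8 + 0.23×10.8 + 0.275×3.61 = 5.278
Denominator: 1 + 0.088×15.7 + 0.092×3.49 + 0.23×39.8 + 0.275×30.4 = 20.22
R = 5.278/20.22 = 0.2611 J/s

0.26 J/s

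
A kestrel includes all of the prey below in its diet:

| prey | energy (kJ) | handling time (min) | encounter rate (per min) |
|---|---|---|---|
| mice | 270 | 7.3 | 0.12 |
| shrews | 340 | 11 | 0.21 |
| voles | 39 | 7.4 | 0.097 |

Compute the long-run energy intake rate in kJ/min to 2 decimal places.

21.94 kJ/min

R = Σλ_iE_i / (1 + Σλ_ih_i)
Numerator: 0.12×270 + 0.21×340 + 0.097×39 = 107.6
Denominator: 1 + 0.12×7.3 + 0.21×11 + 0.097×7.4 = 4.904
R = 107.6/4.904 = 21.94 kJ/min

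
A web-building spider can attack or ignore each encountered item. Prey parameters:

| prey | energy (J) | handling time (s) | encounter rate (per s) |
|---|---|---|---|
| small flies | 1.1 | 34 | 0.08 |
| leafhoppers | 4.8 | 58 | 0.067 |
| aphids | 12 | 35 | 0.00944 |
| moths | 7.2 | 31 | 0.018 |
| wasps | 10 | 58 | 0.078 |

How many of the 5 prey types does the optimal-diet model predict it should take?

3

Rank by E/h (J/s): aphids 0.343, moths 0.232, wasps 0.172, leafhoppers 0.0828, small flies 0.0324. Include each in turn until the next type's E/h falls below the running intake rate.
Rate on top 1: 0.08515. moths: 0.232 > 0.08515 → include.
Rate on top 2: 0.1286. wasps: 0.172 > 0.1286 → include.
Rate on top 3: 0.1595. leafhoppers: 0.0828 < 0.1595 → exclude; stop.
Optimal diet: aphids, moths, wasps — 3 of 5 types.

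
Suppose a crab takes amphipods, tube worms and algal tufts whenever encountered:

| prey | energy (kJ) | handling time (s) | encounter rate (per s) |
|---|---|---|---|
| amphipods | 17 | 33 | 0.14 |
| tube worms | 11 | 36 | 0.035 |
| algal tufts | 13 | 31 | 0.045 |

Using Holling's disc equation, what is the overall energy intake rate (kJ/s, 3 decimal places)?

Energy encountered per unit search time: 0.14×17 + 0.035×11 + 0.045×13 = 3.35 kJ/s.
Handling time per unit search time: 0.14×33 + 0.035×36 + 0.045×31 = 7.275.
Rate = 3.35/(1 + 7.275) = 0.4048 kJ/s.

0.405 kJ/s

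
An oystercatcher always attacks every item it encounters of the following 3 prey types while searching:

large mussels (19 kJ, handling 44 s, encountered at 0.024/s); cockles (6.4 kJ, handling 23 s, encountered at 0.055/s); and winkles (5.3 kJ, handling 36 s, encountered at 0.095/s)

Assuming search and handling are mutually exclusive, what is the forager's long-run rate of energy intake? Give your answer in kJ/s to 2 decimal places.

Energy encountered per unit search time: 0.024×19 + 0.055×6.4 + 0.095×5.3 = 1.312 kJ/s.
Handling time per unit search time: 0.024×44 + 0.055×23 + 0.095×36 = 5.741.
Rate = 1.312/(1 + 5.741) = 0.1946 kJ/s.

0.19 kJ/s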